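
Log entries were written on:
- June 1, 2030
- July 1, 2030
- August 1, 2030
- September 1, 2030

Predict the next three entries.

October 1, 2030; November 1, 2030; December 1, 2030

Gaps: 30, 31, 31 days — not constant. Every event is on the 1st of the month.
Pattern: the 1st of each month.
October 2030: October 1, 2030.
November 2030: November 1, 2030.
December 2030: December 1, 2030.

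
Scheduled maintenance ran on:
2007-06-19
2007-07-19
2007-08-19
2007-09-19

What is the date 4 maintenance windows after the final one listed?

2008-01-19

Gaps: 30, 31, 31 days — not constant. Every event is on the 19th of the month.
Pattern: the 19th of each month.
Next: October 2007 → 2007-10-19.
November 2007: 2007-11-19.
December 2007: 2007-12-19.
Next: January 2008 → 2008-01-19.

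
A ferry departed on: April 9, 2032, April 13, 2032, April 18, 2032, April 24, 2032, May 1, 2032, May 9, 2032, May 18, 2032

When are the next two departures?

The spacing grows by 1 each time: 4, 5, 6, 7, 8, 9 days.
Next gap: 10 days. May 18, 2032 + 10 days = May 28, 2032.
Next gap: 11 days. May 28, 2032 + 11 days = June 8, 2032.

May 28, 2032; June 8, 2032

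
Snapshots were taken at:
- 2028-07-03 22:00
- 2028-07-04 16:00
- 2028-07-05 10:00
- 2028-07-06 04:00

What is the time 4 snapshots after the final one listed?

2028-07-09 04:00

The interval is a steady 18 hours (18, 18, 18).
2028-07-06 04:00 + 18 h = 2028-07-06 22:00.
2028-07-06 22:00 + 18 h = 2028-07-07 16:00.
2028-07-07 16:00 + 18 h = 2028-07-08 10:00.
2028-07-08 10:00 + 18 h = 2028-07-09 04:00.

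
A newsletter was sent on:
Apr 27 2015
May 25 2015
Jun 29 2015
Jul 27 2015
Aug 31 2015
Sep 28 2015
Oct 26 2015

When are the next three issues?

Nov 30 2015, Dec 28 2015, Jan 25 2016

All Mondays; the gaps (28, 35, 28, 35, 28, 28) vary with month length.
This is the last Monday of each month.
November 2015 ends with Monday Nov 30 2015.
Last Monday of December 2015: Dec 28 2015.
Last Monday of January 2016: Jan 25 2016.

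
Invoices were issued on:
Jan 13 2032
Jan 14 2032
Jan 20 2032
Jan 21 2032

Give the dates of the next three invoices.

Jan 27 2032, Jan 28 2032, Feb 3 2032

The gap pattern 1, 6, 1 repeats every 2 events.
These are the Tuesdays and Wednesdays of each week.
Next Tuesday: Jan 27 2032.
The following Wednesday is Jan 28 2032.
Next Tuesday: Feb 3 2032.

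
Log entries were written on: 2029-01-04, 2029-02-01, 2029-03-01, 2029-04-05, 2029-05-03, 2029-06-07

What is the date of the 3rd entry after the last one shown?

2029-09-06

Gaps: 28, 28, 35, 28, 35 days — a mix of 28 and 35. Every date is a Thursday.
Each is the 1st Thursday of its month.
1st Thursday of July 2029: 2029-07-05.
1st Thursday of August 2029: 2029-08-02.
September 2029 — 1st Thursday is 2029-09-06.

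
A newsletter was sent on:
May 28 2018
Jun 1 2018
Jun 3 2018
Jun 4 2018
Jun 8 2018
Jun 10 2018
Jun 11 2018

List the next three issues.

Gaps: 4, 2, 1, 4, 2, 1 days — not constant, but cyclic with period 3.
The events fall on every Monday, Friday and Sunday.
The following Friday is Jun 15 2018.
Next Sunday: Jun 17 2018.
Next Monday: Jun 18 2018.

Jun 15 2018, Jun 17 2018, Jun 18 2018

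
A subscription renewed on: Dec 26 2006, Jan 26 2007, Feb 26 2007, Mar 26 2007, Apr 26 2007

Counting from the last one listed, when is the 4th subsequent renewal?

Each date is the 26th; the gaps (31, 31, 28, 31) track the month lengths.
The rule is the 26th of each month.
May 2007: May 26 2007.
Next: June 2007 → Jun 26 2007.
Next: July 2007 → Jul 26 2007.
August 2007: Aug 26 2007.

Aug 26 2007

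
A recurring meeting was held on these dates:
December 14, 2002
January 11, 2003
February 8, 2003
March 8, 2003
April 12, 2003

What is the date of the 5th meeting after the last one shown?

Gaps: 28, 28, 28, 35 days — a mix of 28 and 35. Every date is a Saturday.
Each is the 2nd Saturday of its month.
2nd Saturday of May 2003: May 10, 2003.
June 2003 — 2nd Saturday is June 14, 2003.
July 2003 — 2nd Saturday is July 12, 2003.
August 2003 — 2nd Saturday is August 9, 2003.
September 2003 — 2nd Saturday is September 13, 2003.

September 13, 2003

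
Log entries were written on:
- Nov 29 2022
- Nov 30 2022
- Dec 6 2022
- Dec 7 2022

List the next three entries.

Dec 13 2022, Dec 14 2022, Dec 20 2022

The gap pattern 1, 6, 1 repeats every 2 events.
These are the Tuesdays and Wednesdays of each week.
Next Tuesday: Dec 13 2022.
Next Wednesday: Dec 14 2022.
The following Tuesday is Dec 20 2022.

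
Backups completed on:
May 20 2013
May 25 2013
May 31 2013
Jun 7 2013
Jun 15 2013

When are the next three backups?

The spacing grows by 1 each time: 5, 6, 7, 8 days.
Next gap: 9 days. Jun 15 2013 + 9 days = Jun 24 2013.
Next gap: 10 days. Jun 24 2013 + 10 days = Jul 4 2013.
Next gap: 11 days. Jul 4 2013 + 11 days = Jul 15 2013.

Jun 24 2013, Jul 4 2013, Jul 15 2013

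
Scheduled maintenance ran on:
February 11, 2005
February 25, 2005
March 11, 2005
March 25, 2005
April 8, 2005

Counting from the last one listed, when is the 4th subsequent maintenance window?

Every event comes 14 days after the last (14, 14, 14, 14).
April 8, 2005 + 14 days = April 22, 2005.
April 22, 2005 + 14 days = May 6, 2005.
May 6, 2005 + 14 days = May 20, 2005.
May 20, 2005 + 14 days = June 3, 2005.

June 3, 2005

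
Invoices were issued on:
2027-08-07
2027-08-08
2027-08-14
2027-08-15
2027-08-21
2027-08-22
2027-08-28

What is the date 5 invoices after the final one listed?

2027-09-12

Every event lands on a Saturday or Sunday (gaps cycle 1, 6, 1, 6, 1, 6).
So the schedule is: every Saturday and Sunday.
Next Sunday: 2027-08-29.
Next Saturday: 2027-09-04.
The following Sunday is 2027-09-05.
Next Saturday: 2027-09-11.
The following Sunday is 2027-09-12.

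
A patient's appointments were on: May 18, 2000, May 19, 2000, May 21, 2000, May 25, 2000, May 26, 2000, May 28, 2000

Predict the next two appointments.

Every event lands on a Thursday or Friday or Sunday (gaps cycle 1, 2, 4, 1, 2).
So the schedule is: every Thursday, Friday and Sunday.
The following Thursday is June 1, 2000.
Next Friday: June 2, 2000.

June 1, 2000; June 2, 2000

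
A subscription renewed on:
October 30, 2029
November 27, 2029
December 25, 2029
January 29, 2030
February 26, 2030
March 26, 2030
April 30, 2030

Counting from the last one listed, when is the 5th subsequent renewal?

Every date is a Tuesday; gaps 28, 28, 35, 28, 28, 35 days.
Each is the last Tuesday of its month (at least one falls on the 29th or later, ruling out '4th Tuesday').
May 2030 ends with Tuesday May 28, 2030.
Last Tuesday of June 2030: June 25, 2030.
Last Tuesday of July 2030: July 30, 2030.
August 2030 ends with Tuesday August 27, 2030.
September 2030 ends with Tuesday September 24, 2030.

September 24, 2030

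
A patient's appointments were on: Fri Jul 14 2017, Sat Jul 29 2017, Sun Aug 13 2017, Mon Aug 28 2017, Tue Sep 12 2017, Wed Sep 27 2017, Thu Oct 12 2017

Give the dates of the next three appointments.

Fri Oct 27 2017, Sat Nov 11 2017, Sun Nov 26 2017

Gaps between consecutive events: 15, 15, 15, 15, 15, 15 days — a constant 15-day interval.
Thu Oct 12 2017 + 15 days = Fri Oct 27 2017.
Fri Oct 27 2017 + 15 days = Sat Nov 11 2017.
Sat Nov 11 2017 + 15 days = Sun Nov 26 2017.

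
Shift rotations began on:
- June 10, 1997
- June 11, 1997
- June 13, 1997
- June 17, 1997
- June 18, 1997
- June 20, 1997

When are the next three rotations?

The gap pattern 1, 2, 4, 1, 2 repeats every 3 events.
These are the Tuesdays, Wednesdays and Fridays of each week.
The following Tuesday is June 24, 1997.
The following Wednesday is June 25, 1997.
Next Friday: June 27, 1997.

June 24, 1997; June 25, 1997; June 27, 1997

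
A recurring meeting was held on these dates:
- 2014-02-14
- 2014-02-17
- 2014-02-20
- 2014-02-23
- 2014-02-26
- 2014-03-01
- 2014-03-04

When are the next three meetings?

2014-03-07, 2014-03-10, 2014-03-13

The spacing is 3, 3, 3, 3, 3, 3 days — always 3 days.
2014-03-04 + 3 days = 2014-03-07.
2014-03-07 + 3 days = 2014-03-10.
2014-03-10 + 3 days = 2014-03-13.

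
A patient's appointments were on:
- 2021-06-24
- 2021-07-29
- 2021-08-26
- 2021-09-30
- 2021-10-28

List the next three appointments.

2021-11-25, 2021-12-30, 2022-01-27

Every date is a Thursday; gaps 35, 28, 35, 28 days.
Each is the last Thursday of its month (at least one falls on the 29th or later, ruling out '4th Thursday').
November 2021 ends with Thursday 2021-11-25.
Last Thursday of December 2021: 2021-12-30.
Last Thursday of January 2022: 2022-01-27.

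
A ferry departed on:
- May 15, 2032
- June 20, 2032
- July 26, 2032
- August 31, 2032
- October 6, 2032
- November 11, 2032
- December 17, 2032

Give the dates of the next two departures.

January 22, 2033; February 27, 2033

The spacing is 36, 36, 36, 36, 36, 36 days — always 36 days.
December 17, 2032 + 36 days = January 22, 2033.
January 22, 2033 + 36 days = February 27, 2033.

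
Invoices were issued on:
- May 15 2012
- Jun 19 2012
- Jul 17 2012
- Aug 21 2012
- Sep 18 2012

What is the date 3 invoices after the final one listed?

Gaps: 35, 28, 35, 28 days — a mix of 28 and 35. Every date is a Tuesday.
Each is the 3rd Tuesday of its month.
October 2012 — 3rd Tuesday is Oct 16 2012.
November 2012 — 3rd Tuesday is Nov 20 2012.
3rd Tuesday of December 2012: Dec 18 2012.

Dec 18 2012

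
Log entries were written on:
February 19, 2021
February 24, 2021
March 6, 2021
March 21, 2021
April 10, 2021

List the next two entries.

Gaps: 5, 10, 15, 20 days — each gap is 5 larger than the previous one.
Next gap: 25 days. April 10, 2021 + 25 days = May 5, 2021.
Next gap: 30 days. May 5, 2021 + 30 days = June 4, 2021.

May 5, 2021; June 4, 2021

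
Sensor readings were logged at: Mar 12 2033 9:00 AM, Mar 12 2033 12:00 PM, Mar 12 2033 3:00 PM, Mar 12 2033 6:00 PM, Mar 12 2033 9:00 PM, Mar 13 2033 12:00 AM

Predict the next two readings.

Spacing: 3, 3, 3, 3, 3 h — constant 3 h.
Mar 13 2033 12:00 AM + 3 h = Mar 13 2033 3:00 AM.
Mar 13 2033 3:00 AM + 3 h = Mar 13 2033 6:00 AM.

Mar 13 2033 3:00 AM, Mar 13 2033 6:00 AM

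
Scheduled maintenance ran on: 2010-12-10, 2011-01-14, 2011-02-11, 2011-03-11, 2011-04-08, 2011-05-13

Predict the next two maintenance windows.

Gaps: 35, 28, 28, 28, 35 days — a mix of 28 and 35. Every date is a Friday.
Each is the 2nd Friday of its month.
June 2011 — 2nd Friday is 2011-06-10.
July 2011 — 2nd Friday is 2011-07-08.

2011-06-10, 2011-07-08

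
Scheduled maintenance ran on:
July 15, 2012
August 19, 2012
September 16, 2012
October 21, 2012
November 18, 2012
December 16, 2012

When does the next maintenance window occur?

These are Sundays at 28- or 35-day spacing (35, 28, 35, 28, 28).
The pattern: 3rd Sunday of the month.
January 2013 — 3rd Sunday is January 20, 2013.

January 20, 2013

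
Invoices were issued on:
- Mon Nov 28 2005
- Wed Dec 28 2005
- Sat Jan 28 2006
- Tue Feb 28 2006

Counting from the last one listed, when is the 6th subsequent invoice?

The day-of-month is always 28 (30, 31, 31 days between events).
So this recurs on the 28th of each month.
March 2006: Tue Mar 28 2006.
Next: April 2006 → Fri Apr 28 2006.
Next: May 2006 → Sun May 28 2006.
Next: June 2006 → Wed Jun 28 2006.
Next: July 2006 → Fri Jul 28 2006.
Next: August 2006 → Mon Aug 28 2006.

Mon Aug 28 2006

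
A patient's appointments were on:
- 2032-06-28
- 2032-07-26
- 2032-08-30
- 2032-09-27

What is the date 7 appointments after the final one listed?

These are Mondays with 28, 35, 28-day gaps.
Each is the final Monday of its month — 2032-08-30 is past the 28th, so '4th Monday' doesn't fit.
Last Monday of October 2032: 2032-10-25.
Last Monday of November 2032: 2032-11-29.
Last Monday of December 2032: 2032-12-27.
Last Monday of January 2033: 2033-01-31.
Last Monday of February 2033: 2033-02-28.
March 2033 ends with Monday 2033-03-28.
April 2033 ends with Monday 2033-04-25.

2033-04-25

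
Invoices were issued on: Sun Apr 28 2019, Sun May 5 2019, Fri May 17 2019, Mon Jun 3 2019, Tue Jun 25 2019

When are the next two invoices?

The spacing grows by 5 each time: 7, 12, 17, 22 days.
Next gap: 27 days. Tue Jun 25 2019 + 27 days = Mon Jul 22 2019.
Next gap: 32 days. Mon Jul 22 2019 + 32 days = Fri Aug 23 2019.

Mon Jul 22 2019, Fri Aug 23 2019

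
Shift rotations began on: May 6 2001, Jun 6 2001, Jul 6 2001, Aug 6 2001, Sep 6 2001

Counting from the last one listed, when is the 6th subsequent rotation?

Each date is the 6th; the gaps (31, 30, 31, 31) track the month lengths.
The rule is the 6th of each month.
October 2001: Oct 6 2001.
November 2001: Nov 6 2001.
Next: December 2001 → Dec 6 2001.
January 2002: Jan 6 2002.
Next: February 2002 → Feb 6 2002.
Next: March 2002 → Mar 6 2002.

Mar 6 2002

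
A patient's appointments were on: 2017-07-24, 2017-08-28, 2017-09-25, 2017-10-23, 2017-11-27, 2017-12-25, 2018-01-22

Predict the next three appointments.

2018-02-26, 2018-03-26, 2018-04-23

All dates are Mondays, 35, 28, 28, 35, 28, 28 days apart.
Specifically, the 4th Monday of each month.
4th Monday of February 2018: 2018-02-26.
4th Monday of March 2018: 2018-03-26.
4th Monday of April 2018: 2018-04-23.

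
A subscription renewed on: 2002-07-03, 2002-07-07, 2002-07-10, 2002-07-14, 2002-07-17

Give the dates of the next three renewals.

Gaps: 4, 3, 4, 3 days — not constant, but cyclic with period 2.
The events fall on every Wednesday and Sunday.
Next Sunday: 2002-07-21.
Next Wednesday: 2002-07-24.
Next Sunday: 2002-07-28.

2002-07-21, 2002-07-24, 2002-07-28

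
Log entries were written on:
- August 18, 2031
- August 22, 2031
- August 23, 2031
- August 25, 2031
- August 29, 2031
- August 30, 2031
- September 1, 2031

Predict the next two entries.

The gap pattern 4, 1, 2, 4, 1, 2 repeats every 3 events.
These are the Mondays, Fridays and Saturdays of each week.
Next Friday: September 5, 2031.
The following Saturday is September 6, 2031.

September 5, 2031; September 6, 2031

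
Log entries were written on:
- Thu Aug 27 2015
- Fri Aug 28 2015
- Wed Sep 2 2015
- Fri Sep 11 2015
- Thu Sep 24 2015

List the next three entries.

Intervals are 1, 5, 9, 13 days — an arithmetic progression with common difference 4.
Next gap: 17 days. Thu Sep 24 2015 + 17 days = Sun Oct 11 2015.
Next gap: 21 days. Sun Oct 11 2015 + 21 days = Sun Nov 1 2015.
Next gap: 25 days. Sun Nov 1 2015 + 25 days = Thu Nov 26 2015.

Sun Oct 11 2015, Sun Nov 1 2015, Thu Nov 26 2015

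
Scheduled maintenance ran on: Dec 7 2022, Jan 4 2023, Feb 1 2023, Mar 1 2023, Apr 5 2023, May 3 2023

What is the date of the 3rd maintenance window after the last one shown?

Aug 2 2023

These are Wednesdays at 28- or 35-day spacing (28, 28, 28, 35, 28).
The pattern: 1st Wednesday of the month.
1st Wednesday of June 2023: Jun 7 2023.
1st Wednesday of July 2023: Jul 5 2023.
1st Wednesday of August 2023: Aug 2 2023.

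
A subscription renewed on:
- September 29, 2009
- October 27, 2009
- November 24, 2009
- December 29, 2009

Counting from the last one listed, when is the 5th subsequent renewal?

May 25, 2010

Every date is a Tuesday; gaps 28, 28, 35 days.
Each is the last Tuesday of its month (at least one falls on the 29th or later, ruling out '4th Tuesday').
Last Tuesday of January 2010: January 26, 2010.
February 2010 ends with Tuesday February 23, 2010.
March 2010 ends with Tuesday March 30, 2010.
Last Tuesday of April 2010: April 27, 2010.
Last Tuesday of May 2010: May 25, 2010.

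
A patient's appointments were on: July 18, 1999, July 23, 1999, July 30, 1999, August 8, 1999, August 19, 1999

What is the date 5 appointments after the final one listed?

November 12, 1999

The spacing grows by 2 each time: 5, 7, 9, 11 days.
Next gap: 13 days. August 19, 1999 + 13 days = September 1, 1999.
Next gap: 15 days. September 1, 1999 + 15 days = September 16, 1999.
Next gap: 17 days. September 16, 1999 + 17 days = October 3, 1999.
Next gap: 19 days. October 3, 1999 + 19 days = October 22, 1999.
Next gap: 21 days. October 22, 1999 + 21 days = November 12, 1999.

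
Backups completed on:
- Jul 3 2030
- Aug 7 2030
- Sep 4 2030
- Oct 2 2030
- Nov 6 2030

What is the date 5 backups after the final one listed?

These are Wednesdays at 28- or 35-day spacing (35, 28, 28, 35).
The pattern: 1st Wednesday of the month.
1st Wednesday of December 2030: Dec 4 2030.
January 2031 — 1st Wednesday is Jan 1 2031.
1st Wednesday of February 2031: Feb 5 2031.
March 2031 — 1st Wednesday is Mar 5 2031.
1st Wednesday of April 2031: Apr 2 2031.

Apr 2 2031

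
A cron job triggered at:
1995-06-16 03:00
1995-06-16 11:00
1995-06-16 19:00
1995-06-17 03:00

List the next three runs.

1995-06-17 11:00, 1995-06-17 19:00, 1995-06-18 03:00

Spacing: 8, 8, 8 h — constant 8 h.
1995-06-17 03:00 + 8 h = 1995-06-17 11:00.
1995-06-17 11:00 + 8 h = 1995-06-17 19:00.
1995-06-17 19:00 + 8 h = 1995-06-18 03:00.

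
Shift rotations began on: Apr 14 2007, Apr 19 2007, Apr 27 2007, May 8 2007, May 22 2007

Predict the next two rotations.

The spacing grows by 3 each time: 5, 8, 11, 14 days.
Next gap: 17 days. May 22 2007 + 17 days = Jun 8 2007.
Next gap: 20 days. Jun 8 2007 + 20 days = Jun 28 2007.

Jun 8 2007, Jun 28 2007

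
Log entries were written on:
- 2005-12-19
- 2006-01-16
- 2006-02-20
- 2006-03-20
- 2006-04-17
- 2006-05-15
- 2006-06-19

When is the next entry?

2006-07-17

These are Mondays at 28- or 35-day spacing (28, 35, 28, 28, 28, 35).
The pattern: 3rd Monday of the month.
July 2006 — 3rd Monday is 2006-07-17.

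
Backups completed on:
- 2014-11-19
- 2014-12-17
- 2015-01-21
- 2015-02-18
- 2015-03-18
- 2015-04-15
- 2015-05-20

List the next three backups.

2015-06-17, 2015-07-15, 2015-08-19

All dates are Wednesdays, 28, 35, 28, 28, 28, 35 days apart.
Specifically, the 3rd Wednesday of each month.
3rd Wednesday of June 2015: 2015-06-17.
3rd Wednesday of July 2015: 2015-07-15.
3rd Wednesday of August 2015: 2015-08-19.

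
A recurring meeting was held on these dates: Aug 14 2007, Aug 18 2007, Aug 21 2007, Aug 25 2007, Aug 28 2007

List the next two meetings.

The gap pattern 4, 3, 4, 3 repeats every 2 events.
These are the Tuesdays and Saturdays of each week.
Next Saturday: Sep 1 2007.
The following Tuesday is Sep 4 2007.

Sep 1 2007, Sep 4 2007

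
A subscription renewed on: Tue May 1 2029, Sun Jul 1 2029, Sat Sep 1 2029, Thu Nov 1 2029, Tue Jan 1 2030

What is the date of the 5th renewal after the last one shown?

Fri Nov 1 2030

Each date is the 1st; the gaps (61, 62, 61, 61) track the month lengths.
The rule is the 1st of every 2 months.
Next: March 2030 → Fri Mar 1 2030.
Next: May 2030 → Wed May 1 2030.
Next: July 2030 → Mon Jul 1 2030.
Next: September 2030 → Sun Sep 1 2030.
November 2030: Fri Nov 1 2030.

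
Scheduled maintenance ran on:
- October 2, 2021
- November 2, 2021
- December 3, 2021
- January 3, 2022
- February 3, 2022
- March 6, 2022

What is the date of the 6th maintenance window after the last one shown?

Gaps between consecutive events: 31, 31, 31, 31, 31 days — a constant 31-day interval.
March 6, 2022 + 31 days = April 6, 2022.
April 6, 2022 + 31 days = May 7, 2022.
May 7, 2022 + 31 days = June 7, 2022.
June 7, 2022 + 31 days = July 8, 2022.
July 8, 2022 + 31 days = August 8, 2022.
August 8, 2022 + 31 days = September 8, 2022.

September 8, 2022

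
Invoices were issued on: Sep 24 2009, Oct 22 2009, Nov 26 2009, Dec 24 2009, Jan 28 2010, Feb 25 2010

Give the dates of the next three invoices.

All dates are Thursdays, 28, 35, 28, 35, 28 days apart.
Specifically, the 4th Thursday of each month.
4th Thursday of March 2010: Mar 25 2010.
April 2010 — 4th Thursday is Apr 22 2010.
May 2010 — 4th Thursday is May 27 2010.

Mar 25 2010, Apr 22 2010, May 27 2010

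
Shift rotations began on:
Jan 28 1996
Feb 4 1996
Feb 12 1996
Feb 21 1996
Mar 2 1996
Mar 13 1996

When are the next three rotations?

Mar 25 1996, Apr 7 1996, Apr 21 1996

The spacing grows by 1 each time: 7, 8, 9, 10, 11 days.
Next gap: 12 days. Mar 13 1996 + 12 days = Mar 25 1996.
Next gap: 13 days. Mar 25 1996 + 13 days = Apr 7 1996.
Next gap: 14 days. Apr 7 1996 + 14 days = Apr 21 1996.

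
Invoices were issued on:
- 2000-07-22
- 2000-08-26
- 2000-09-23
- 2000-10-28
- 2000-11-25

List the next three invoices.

2000-12-23, 2001-01-27, 2001-02-24

Gaps: 35, 28, 35, 28 days — a mix of 28 and 35. Every date is a Saturday.
Each is the 4th Saturday of its month.
4th Saturday of December 2000: 2000-12-23.
4th Saturday of January 2001: 2001-01-27.
February 2001 — 4th Saturday is 2001-02-24.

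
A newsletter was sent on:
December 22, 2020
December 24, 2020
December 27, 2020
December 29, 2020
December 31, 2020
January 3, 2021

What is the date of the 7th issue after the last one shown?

Gaps: 2, 3, 2, 2, 3 days — not constant, but cyclic with period 3.
The events fall on every Tuesday, Thursday and Sunday.
The following Tuesday is January 5, 2021.
The following Thursday is January 7, 2021.
Next Sunday: January 10, 2021.
Next Tuesday: January 12, 2021.
The following Thursday is January 14, 2021.
The following Sunday is January 17, 2021.
The following Tuesday is January 19, 2021.

January 19, 2021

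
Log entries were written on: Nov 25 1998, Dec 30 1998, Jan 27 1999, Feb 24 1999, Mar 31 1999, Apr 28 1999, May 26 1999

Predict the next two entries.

All Wednesdays; the gaps (35, 28, 28, 35, 28, 28) vary with month length.
This is the last Wednesday of each month.
Last Wednesday of June 1999: Jun 30 1999.
July 1999 ends with Wednesday Jul 28 1999.

Jun 30 1999, Jul 28 1999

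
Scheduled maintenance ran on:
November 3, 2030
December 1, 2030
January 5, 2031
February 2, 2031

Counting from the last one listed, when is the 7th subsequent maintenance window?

September 7, 2031

All dates are Sundays, 28, 35, 28 days apart.
Specifically, the 1st Sunday of each month.
1st Sunday of March 2031: March 2, 2031.
April 2031 — 1st Sunday is April 6, 2031.
1st Sunday of May 2031: May 4, 2031.
June 2031 — 1st Sunday is June 1, 2031.
July 2031 — 1st Sunday is July 6, 2031.
August 2031 — 1st Sunday is August 3, 2031.
September 2031 — 1st Sunday is September 7, 2031.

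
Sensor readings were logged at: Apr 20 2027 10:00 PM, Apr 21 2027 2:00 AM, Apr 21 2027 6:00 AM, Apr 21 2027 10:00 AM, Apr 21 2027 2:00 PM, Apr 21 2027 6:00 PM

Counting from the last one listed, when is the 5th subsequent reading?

Apr 22 2027 2:00 PM

The interval is a steady 4 hours (4, 4, 4, 4, 4).
Apr 21 2027 6:00 PM + 4 h = Apr 21 2027 10:00 PM.
Apr 21 2027 10:00 PM + 4 h = Apr 22 2027 2:00 AM.
Apr 22 2027 2:00 AM + 4 h = Apr 22 2027 6:00 AM.
Apr 22 2027 6:00 AM + 4 h = Apr 22 2027 10:00 AM.
Apr 22 2027 10:00 AM + 4 h = Apr 22 2027 2:00 PM.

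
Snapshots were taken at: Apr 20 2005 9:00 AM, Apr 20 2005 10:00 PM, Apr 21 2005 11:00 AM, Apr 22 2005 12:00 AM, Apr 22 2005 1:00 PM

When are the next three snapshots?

Apr 23 2005 2:00 AM, Apr 23 2005 3:00 PM, Apr 24 2005 4:00 AM

Spacing: 13, 13, 13, 13 h — constant 13 h.
Apr 22 2005 1:00 PM + 13 h = Apr 23 2005 2:00 AM.
Apr 23 2005 2:00 AM + 13 h = Apr 23 2005 3:00 PM.
Apr 23 2005 3:00 PM + 13 h = Apr 24 2005 4:00 AM.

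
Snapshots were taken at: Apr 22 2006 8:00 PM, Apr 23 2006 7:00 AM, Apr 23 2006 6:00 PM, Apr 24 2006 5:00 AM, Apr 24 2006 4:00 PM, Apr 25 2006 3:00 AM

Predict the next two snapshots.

Apr 25 2006 2:00 PM, Apr 26 2006 1:00 AM

Gaps: 11, 11, 11, 11, 11 hours — each event is 11 hours after the previous one.
Apr 25 2006 3:00 AM + 11 h = Apr 25 2006 2:00 PM.
Apr 25 2006 2:00 PM + 11 h = Apr 26 2006 1:00 AM.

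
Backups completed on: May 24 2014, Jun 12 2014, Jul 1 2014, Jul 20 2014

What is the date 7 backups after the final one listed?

Nov 30 2014

Gaps between consecutive events: 19, 19, 19 days — a constant 19-day interval.
Jul 20 2014 + 19 days = Aug 8 2014.
Aug 8 2014 + 19 days = Aug 27 2014.
Aug 27 2014 + 19 days = Sep 15 2014.
Sep 15 2014 + 19 days = Oct 4 2014.
Oct 4 2014 + 19 days = Oct 23 2014.
Oct 23 2014 + 19 days = Nov 11 2014.
Nov 11 2014 + 19 days = Nov 30 2014.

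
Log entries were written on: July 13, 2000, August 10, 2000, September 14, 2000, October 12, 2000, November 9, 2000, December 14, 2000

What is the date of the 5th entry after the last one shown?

May 10, 2001

These are Thursdays at 28- or 35-day spacing (28, 35, 28, 28, 35).
The pattern: 2nd Thursday of the month.
2nd Thursday of January 2001: January 11, 2001.
2nd Thursday of February 2001: February 8, 2001.
March 2001 — 2nd Thursday is March 8, 2001.
April 2001 — 2nd Thursday is April 12, 2001.
2nd Thursday of May 2001: May 10, 2001.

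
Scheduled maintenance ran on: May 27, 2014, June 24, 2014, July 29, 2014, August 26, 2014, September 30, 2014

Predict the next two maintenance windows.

Every date is a Tuesday; gaps 28, 35, 28, 35 days.
Each is the last Tuesday of its month (at least one falls on the 29th or later, ruling out '4th Tuesday').
Last Tuesday of October 2014: October 28, 2014.
Last Tuesday of November 2014: November 25, 2014.

October 28, 2014; November 25, 2014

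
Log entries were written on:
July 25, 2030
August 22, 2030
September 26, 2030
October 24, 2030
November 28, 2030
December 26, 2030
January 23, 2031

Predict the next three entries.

February 27, 2031; March 27, 2031; April 24, 2031

All dates are Thursdays, 28, 35, 28, 35, 28, 28 days apart.
Specifically, the 4th Thursday of each month.
February 2031 — 4th Thursday is February 27, 2031.
March 2031 — 4th Thursday is March 27, 2031.
April 2031 — 4th Thursday is April 24, 2031.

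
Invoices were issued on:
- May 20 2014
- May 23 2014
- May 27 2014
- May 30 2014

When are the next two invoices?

Jun 3 2014, Jun 6 2014

Gaps: 3, 4, 3 days — not constant, but cyclic with period 2.
The events fall on every Tuesday and Friday.
The following Tuesday is Jun 3 2014.
Next Friday: Jun 6 2014.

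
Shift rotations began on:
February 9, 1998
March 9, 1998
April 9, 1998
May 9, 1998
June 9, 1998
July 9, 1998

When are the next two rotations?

August 9, 1998; September 9, 1998

Each date is the 9th; the gaps (28, 31, 30, 31, 30) track the month lengths.
The rule is the 9th of each month.
August 1998: August 9, 1998.
Next: September 1998 → September 9, 1998.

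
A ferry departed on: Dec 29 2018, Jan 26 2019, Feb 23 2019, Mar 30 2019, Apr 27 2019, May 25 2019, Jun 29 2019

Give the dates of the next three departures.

These are Saturdays with 28, 28, 35, 28, 28, 35-day gaps.
Each is the final Saturday of its month — Dec 29 2018 is past the 28th, so '4th Saturday' doesn't fit.
Last Saturday of July 2019: Jul 27 2019.
Last Saturday of August 2019: Aug 31 2019.
September 2019 ends with Saturday Sep 28 2019.

Jul 27 2019, Aug 31 2019, Sep 28 2019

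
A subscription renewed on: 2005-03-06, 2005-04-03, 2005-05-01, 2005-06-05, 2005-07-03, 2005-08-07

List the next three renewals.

2005-09-04, 2005-10-02, 2005-11-06

These are Sundays at 28- or 35-day spacing (28, 28, 35, 28, 35).
The pattern: 1st Sunday of the month.
1st Sunday of September 2005: 2005-09-04.
1st Sunday of October 2005: 2005-10-02.
November 2005 — 1st Sunday is 2005-11-06.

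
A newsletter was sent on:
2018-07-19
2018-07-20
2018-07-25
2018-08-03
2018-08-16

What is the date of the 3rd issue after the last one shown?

2018-10-18

Gaps: 1, 5, 9, 13 days — each gap is 4 larger than the previous one.
Next gap: 17 days. 2018-08-16 + 17 days = 2018-09-02.
Next gap: 21 days. 2018-09-02 + 21 days = 2018-09-23.
Next gap: 25 days. 2018-09-23 + 25 days = 2018-10-18.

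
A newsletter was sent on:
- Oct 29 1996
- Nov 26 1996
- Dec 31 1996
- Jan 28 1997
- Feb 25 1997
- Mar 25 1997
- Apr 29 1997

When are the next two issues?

These are Tuesdays with 28, 35, 28, 28, 28, 35-day gaps.
Each is the final Tuesday of its month — Oct 29 1996 is past the 28th, so '4th Tuesday' doesn't fit.
Last Tuesday of May 1997: May 27 1997.
Last Tuesday of June 1997: Jun 24 1997.

May 27 1997, Jun 24 1997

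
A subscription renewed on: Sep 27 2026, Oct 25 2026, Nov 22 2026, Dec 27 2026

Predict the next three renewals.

These are Sundays at 28- or 35-day spacing (28, 28, 35).
The pattern: 4th Sunday of the month.
January 2027 — 4th Sunday is Jan 24 2027.
February 2027 — 4th Sunday is Feb 28 2027.
4th Sunday of March 2027: Mar 28 2027.

Jan 24 2027, Feb 28 2027, Mar 28 2027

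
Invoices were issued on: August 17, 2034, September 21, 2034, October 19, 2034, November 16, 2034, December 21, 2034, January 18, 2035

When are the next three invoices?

These are Thursdays at 28- or 35-day spacing (35, 28, 28, 35, 28).
The pattern: 3rd Thursday of the month.
February 2035 — 3rd Thursday is February 15, 2035.
3rd Thursday of March 2035: March 15, 2035.
April 2035 — 3rd Thursday is April 19, 2035.

February 15, 2035; March 15, 2035; April 19, 2035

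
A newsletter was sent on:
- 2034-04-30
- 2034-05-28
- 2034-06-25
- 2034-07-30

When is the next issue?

Every date is a Sunday; gaps 28, 28, 35 days.
Each is the last Sunday of its month (at least one falls on the 29th or later, ruling out '4th Sunday').
August 2034 ends with Sunday 2034-08-27.

2034-08-27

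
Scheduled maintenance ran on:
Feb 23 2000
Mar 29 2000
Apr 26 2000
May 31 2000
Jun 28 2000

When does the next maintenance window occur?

Jul 26 2000

All Wednesdays; the gaps (35, 28, 35, 28) vary with month length.
This is the last Wednesday of each month.
July 2000 ends with Wednesday Jul 26 2000.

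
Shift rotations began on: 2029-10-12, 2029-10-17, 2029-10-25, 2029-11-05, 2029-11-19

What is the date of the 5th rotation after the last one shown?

2030-03-14

Intervals are 5, 8, 11, 14 days — an arithmetic progression with common difference 3.
Next gap: 17 days. 2029-11-19 + 17 days = 2029-12-06.
Next gap: 20 days. 2029-12-06 + 20 days = 2029-12-26.
Next gap: 23 days. 2029-12-26 + 23 days = 2030-01-18.
Next gap: 26 days. 2030-01-18 + 26 days = 2030-02-13.
Next gap: 29 days. 2030-02-13 + 29 days = 2030-03-14.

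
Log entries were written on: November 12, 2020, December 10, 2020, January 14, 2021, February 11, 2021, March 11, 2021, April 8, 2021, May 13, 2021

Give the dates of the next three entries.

June 10, 2021; July 8, 2021; August 12, 2021

All dates are Thursdays, 28, 35, 28, 28, 28, 35 days apart.
Specifically, the 2nd Thursday of each month.
2nd Thursday of June 2021: June 10, 2021.
July 2021 — 2nd Thursday is July 8, 2021.
2nd Thursday of August 2021: August 12, 2021.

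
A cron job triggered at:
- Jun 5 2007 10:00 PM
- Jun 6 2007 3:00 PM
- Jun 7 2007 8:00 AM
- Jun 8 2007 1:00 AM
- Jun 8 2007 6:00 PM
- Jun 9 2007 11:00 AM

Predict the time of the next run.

Gaps: 17, 17, 17, 17, 17 hours — each event is 17 hours after the previous one.
Jun 9 2007 11:00 AM + 17 h = Jun 10 2007 4:00 AM.

Jun 10 2007 4:00 AM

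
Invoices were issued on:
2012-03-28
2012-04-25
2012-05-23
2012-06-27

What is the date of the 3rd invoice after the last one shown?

All dates are Wednesdays, 28, 28, 35 days apart.
Specifically, the 4th Wednesday of each month.
4th Wednesday of July 2012: 2012-07-25.
4th Wednesday of August 2012: 2012-08-22.
September 2012 — 4th Wednesday is 2012-09-26.

2012-09-26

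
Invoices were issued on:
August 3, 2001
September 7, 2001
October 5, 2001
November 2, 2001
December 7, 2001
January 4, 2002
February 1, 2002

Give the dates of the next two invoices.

March 1, 2002; April 5, 2002

All dates are Fridays, 35, 28, 28, 35, 28, 28 days apart.
Specifically, the 1st Friday of each month.
1st Friday of March 2002: March 1, 2002.
April 2002 — 1st Friday is April 5, 2002.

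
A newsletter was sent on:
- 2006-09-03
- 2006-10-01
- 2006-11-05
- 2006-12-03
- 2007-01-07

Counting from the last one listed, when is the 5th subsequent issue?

These are Sundays at 28- or 35-day spacing (28, 35, 28, 35).
The pattern: 1st Sunday of the month.
1st Sunday of February 2007: 2007-02-04.
1st Sunday of March 2007: 2007-03-04.
April 2007 — 1st Sunday is 2007-04-01.
May 2007 — 1st Sunday is 2007-05-06.
1st Sunday of June 2007: 2007-06-03.

2007-06-03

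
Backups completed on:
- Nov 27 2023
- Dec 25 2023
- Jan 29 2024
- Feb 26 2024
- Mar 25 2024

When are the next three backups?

Apr 29 2024, May 27 2024, Jun 24 2024

These are Mondays with 28, 35, 28, 28-day gaps.
Each is the final Monday of its month — Jan 29 2024 is past the 28th, so '4th Monday' doesn't fit.
April 2024 ends with Monday Apr 29 2024.
Last Monday of May 2024: May 27 2024.
Last Monday of June 2024: Jun 24 2024.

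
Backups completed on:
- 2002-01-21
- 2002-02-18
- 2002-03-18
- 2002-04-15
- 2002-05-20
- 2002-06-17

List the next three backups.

All dates are Mondays, 28, 28, 28, 35, 28 days apart.
Specifically, the 3rd Monday of each month.
July 2002 — 3rd Monday is 2002-07-15.
3rd Monday of August 2002: 2002-08-19.
3rd Monday of September 2002: 2002-09-16.

2002-07-15, 2002-08-19, 2002-09-16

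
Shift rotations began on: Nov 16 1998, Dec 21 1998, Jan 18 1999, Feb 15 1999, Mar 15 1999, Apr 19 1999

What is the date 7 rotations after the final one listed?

Nov 15 1999

These are Mondays at 28- or 35-day spacing (35, 28, 28, 28, 35).
The pattern: 3rd Monday of the month.
3rd Monday of May 1999: May 17 1999.
June 1999 — 3rd Monday is Jun 21 1999.
July 1999 — 3rd Monday is Jul 19 1999.
August 1999 — 3rd Monday is Aug 16 1999.
3rd Monday of September 1999: Sep 20 1999.
3rd Monday of October 1999: Oct 18 1999.
3rd Monday of November 1999: Nov 15 1999.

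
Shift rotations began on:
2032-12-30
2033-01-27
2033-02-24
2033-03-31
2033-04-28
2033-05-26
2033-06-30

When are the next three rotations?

2033-07-28, 2033-08-25, 2033-09-29

Every date is a Thursday; gaps 28, 28, 35, 28, 28, 35 days.
Each is the last Thursday of its month (at least one falls on the 29th or later, ruling out '4th Thursday').
Last Thursday of July 2033: 2033-07-28.
Last Thursday of August 2033: 2033-08-25.
September 2033 ends with Thursday 2033-09-29.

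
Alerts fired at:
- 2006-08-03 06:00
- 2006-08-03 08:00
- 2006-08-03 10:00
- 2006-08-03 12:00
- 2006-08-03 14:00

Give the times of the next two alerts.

Gaps: 2, 2, 2, 2 hours — each event is 2 hours after the previous one.
2006-08-03 14:00 + 2 h = 2006-08-03 16:00.
2006-08-03 16:00 + 2 h = 2006-08-03 18:00.

2006-08-03 16:00, 2006-08-03 18:00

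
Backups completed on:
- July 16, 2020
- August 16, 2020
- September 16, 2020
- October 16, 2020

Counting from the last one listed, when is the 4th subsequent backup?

The day-of-month is always 16 (31, 31, 30 days between events).
So this recurs on the 16th of each month.
Next: November 2020 → November 16, 2020.
Next: December 2020 → December 16, 2020.
Next: January 2021 → January 16, 2021.
Next: February 2021 → February 16, 2021.

February 16, 2021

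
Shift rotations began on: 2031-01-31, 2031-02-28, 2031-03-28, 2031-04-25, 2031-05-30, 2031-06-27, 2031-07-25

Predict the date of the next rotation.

Every date is a Friday; gaps 28, 28, 28, 35, 28, 28 days.
Each is the last Friday of its month (at least one falls on the 29th or later, ruling out '4th Friday').
August 2031 ends with Friday 2031-08-29.

2031-08-29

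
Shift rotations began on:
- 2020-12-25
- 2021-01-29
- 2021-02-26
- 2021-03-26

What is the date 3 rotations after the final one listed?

2021-06-25

All Fridays; the gaps (35, 28, 28) vary with month length.
This is the last Friday of each month.
Last Friday of April 2021: 2021-04-30.
Last Friday of May 2021: 2021-05-28.
Last Friday of June 2021: 2021-06-25.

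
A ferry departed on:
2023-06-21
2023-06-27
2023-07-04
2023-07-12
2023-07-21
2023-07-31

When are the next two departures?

2023-08-11, 2023-08-23

Gaps: 6, 7, 8, 9, 10 days — each gap is 1 larger than the previous one.
Next gap: 11 days. 2023-07-31 + 11 days = 2023-08-11.
Next gap: 12 days. 2023-08-11 + 12 days = 2023-08-23.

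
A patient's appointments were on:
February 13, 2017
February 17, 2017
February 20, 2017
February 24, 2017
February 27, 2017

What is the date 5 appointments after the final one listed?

Every event lands on a Monday or Friday (gaps cycle 4, 3, 4, 3).
So the schedule is: every Monday and Friday.
The following Friday is March 3, 2017.
Next Monday: March 6, 2017.
The following Friday is March 10, 2017.
The following Monday is March 13, 2017.
The following Friday is March 17, 2017.

March 17, 2017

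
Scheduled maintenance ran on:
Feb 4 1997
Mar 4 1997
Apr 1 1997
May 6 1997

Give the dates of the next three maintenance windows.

Jun 3 1997, Jul 1 1997, Aug 5 1997

Gaps: 28, 28, 35 days — a mix of 28 and 35. Every date is a Tuesday.
Each is the 1st Tuesday of its month.
1st Tuesday of June 1997: Jun 3 1997.
1st Tuesday of July 1997: Jul 1 1997.
August 1997 — 1st Tuesday is Aug 5 1997.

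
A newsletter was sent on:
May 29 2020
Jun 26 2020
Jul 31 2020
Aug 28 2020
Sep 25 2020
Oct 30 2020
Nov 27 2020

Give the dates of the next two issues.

Dec 25 2020, Jan 29 2021

Every date is a Friday; gaps 28, 35, 28, 28, 35, 28 days.
Each is the last Friday of its month (at least one falls on the 29th or later, ruling out '4th Friday').
Last Friday of December 2020: Dec 25 2020.
January 2021 ends with Friday Jan 29 2021.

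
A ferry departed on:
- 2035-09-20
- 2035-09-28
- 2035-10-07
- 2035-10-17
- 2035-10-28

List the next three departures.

Gaps: 8, 9, 10, 11 days — each gap is 1 larger than the previous one.
Next gap: 12 days. 2035-10-28 + 12 days = 2035-11-09.
Next gap: 13 days. 2035-11-09 + 13 days = 2035-11-22.
Next gap: 14 days. 2035-11-22 + 14 days = 2035-12-06.

2035-11-09, 2035-11-22, 2035-12-06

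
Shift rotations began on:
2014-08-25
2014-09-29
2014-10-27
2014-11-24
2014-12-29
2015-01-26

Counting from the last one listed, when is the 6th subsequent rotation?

2015-07-27

Every date is a Monday; gaps 35, 28, 28, 35, 28 days.
Each is the last Monday of its month (at least one falls on the 29th or later, ruling out '4th Monday').
February 2015 ends with Monday 2015-02-23.
Last Monday of March 2015: 2015-03-30.
April 2015 ends with Monday 2015-04-27.
Last Monday of May 2015: 2015-05-25.
Last Monday of June 2015: 2015-06-29.
Last Monday of July 2015: 2015-07-27.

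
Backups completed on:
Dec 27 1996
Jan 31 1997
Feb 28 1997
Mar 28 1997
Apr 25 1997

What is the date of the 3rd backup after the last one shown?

These are Fridays with 35, 28, 28, 28-day gaps.
Each is the final Friday of its month — Jan 31 1997 is past the 28th, so '4th Friday' doesn't fit.
May 1997 ends with Friday May 30 1997.
Last Friday of June 1997: Jun 27 1997.
July 1997 ends with Friday Jul 25 1997.

Jul 25 1997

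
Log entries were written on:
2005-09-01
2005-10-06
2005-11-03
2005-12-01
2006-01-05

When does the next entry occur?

2006-02-02

Gaps: 35, 28, 28, 35 days — a mix of 28 and 35. Every date is a Thursday.
Each is the 1st Thursday of its month.
February 2006 — 1st Thursday is 2006-02-02.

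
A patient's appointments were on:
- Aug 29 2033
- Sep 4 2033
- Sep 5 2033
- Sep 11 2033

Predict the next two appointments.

Sep 12 2033, Sep 18 2033

The gap pattern 6, 1, 6 repeats every 2 events.
These are the Mondays and Sundays of each week.
Next Monday: Sep 12 2033.
The following Sunday is Sep 18 2033.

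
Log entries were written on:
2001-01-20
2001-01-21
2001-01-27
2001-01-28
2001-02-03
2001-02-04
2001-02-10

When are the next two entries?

The gap pattern 1, 6, 1, 6, 1, 6 repeats every 2 events.
These are the Saturdays and Sundays of each week.
Next Sunday: 2001-02-11.
Next Saturday: 2001-02-17.

2001-02-11, 2001-02-17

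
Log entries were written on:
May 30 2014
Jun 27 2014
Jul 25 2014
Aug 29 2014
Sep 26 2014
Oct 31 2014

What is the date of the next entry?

These are Fridays with 28, 28, 35, 28, 35-day gaps.
Each is the final Friday of its month — May 30 2014 is past the 28th, so '4th Friday' doesn't fit.
November 2014 ends with Friday Nov 28 2014.

Nov 28 2014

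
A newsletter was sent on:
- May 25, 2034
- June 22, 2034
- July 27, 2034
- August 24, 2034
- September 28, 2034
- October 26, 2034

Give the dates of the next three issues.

November 23, 2034; December 28, 2034; January 25, 2035

Gaps: 28, 35, 28, 35, 28 days — a mix of 28 and 35. Every date is a Thursday.
Each is the 4th Thursday of its month.
4th Thursday of November 2034: November 23, 2034.
4th Thursday of December 2034: December 28, 2034.
January 2035 — 4th Thursday is January 25, 2035.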